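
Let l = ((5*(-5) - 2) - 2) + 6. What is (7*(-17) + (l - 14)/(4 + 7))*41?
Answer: -55186/11 ≈ -5016.9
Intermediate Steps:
l = -23 (l = ((-25 - 2) - 2) + 6 = (-27 - 2) + 6 = -29 + 6 = -23)
(7*(-17) + (l - 14)/(4 + 7))*41 = (7*(-17) + (-23 - 14)/(4 + 7))*41 = (-119 - 37/11)*41 = -1346/11*41 = -55186/11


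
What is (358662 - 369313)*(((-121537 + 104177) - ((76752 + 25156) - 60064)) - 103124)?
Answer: 1728955528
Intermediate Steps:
(358662 - 369313)*(((-121537 + 104177) - ((76752 + 25156) - 60064)) - 103124) = -10651*((-17360 - (101908 - 60064)) - 103124) = -10651*((-17360 - 1*41844) - 103124) = -10651*((-17360 - 41844) - 103124) = -10651*(-59204 - 103124) = -10651*(-162328) = 1728955528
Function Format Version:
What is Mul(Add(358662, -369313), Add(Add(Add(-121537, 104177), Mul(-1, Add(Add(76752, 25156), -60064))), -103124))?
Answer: 1728955528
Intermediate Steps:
Mul(Add(358662, -369313), Add(Add(Add(-121537, 104177), Mul(-1, Add(Add(76752, 25156), -60064))), -103124)) = Mul(-10651, Add(Add(-17360, Mul(-1, Add(101908, -60064))), -103124)) = Mul(-10651, Add(Add(-17360, Mul(-1, 41844)), -103124)) = Mul(-10651, Add(Add(-17360, -41844), -103124)) = Mul(-10651, Add(-59204, -103124)) = Mul(-10651, -162328) = 1728955528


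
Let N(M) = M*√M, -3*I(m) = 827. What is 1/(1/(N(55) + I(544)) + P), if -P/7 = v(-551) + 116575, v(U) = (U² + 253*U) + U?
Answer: -1595618252603/3129891360999809579 - 495*√55/3129891360999809579 ≈ -5.0980e-7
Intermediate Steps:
I(m) = -827/3 (I(m) = -⅓*827 = -827/3)
N(M) = M^(3/2)
v(U) = U² + 254*U
P = -1961554 (P = -7*(-551*(254 - 551) + 116575) = -7*(-551*(-297) + 116575) = -7*(163647 + 116575) = -7*280222 = -1961554)
1/(1/(N(55) + I(544)) + P) = 1/(1/(55^(3/2) - 827/3) - 1961554) = 1/(1/(55*√55 - 827/3) - 1961554) = 1/(1/(-827/3 + 55*√55) - 1961554) = 1/(-1961554 + 1/(-827/3 + 55*√55))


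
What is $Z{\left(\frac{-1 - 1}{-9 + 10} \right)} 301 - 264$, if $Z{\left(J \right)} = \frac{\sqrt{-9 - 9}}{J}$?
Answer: $-264 - \frac{903 i \sqrt{2}}{2} \approx -264.0 - 638.52 i$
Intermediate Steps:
$Z{\left(J \right)} = \frac{3 i \sqrt{2}}{J}$ ($Z{\left(J \right)} = \frac{\sqrt{-18}}{J} = \frac{3 i \sqrt{2}}{J}$)
$Z{\left(\frac{-1 - 1}{-9 + 10} \right)} 301 - 264 = \frac{3 i \sqrt{2}}{\left(-1 - 1\right) \frac{1}{-9 + 10}} \cdot 301 - 264 = \frac{3 i \sqrt{2}}{\left(-2\right) 1^{-1}} \cdot 301 - 264 = \frac{3 i \sqrt{2}}{\left(-2\right) 1} \cdot 301 - 264 = \frac{3 i \sqrt{2}}{-2} \cdot 301 - 264 = 3 i \sqrt{2} \left(- \frac{1}{2}\right) 301 - 264 = - \frac{3 i \sqrt{2}}{2} \cdot 301 - 264 = - \frac{903 i \sqrt{2}}{2} - 264 = -264 - \frac{903 i \sqrt{2}}{2}$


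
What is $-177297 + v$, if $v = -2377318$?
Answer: $-2554615$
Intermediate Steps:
$-177297 + v = -177297 - 2377318 = -2554615$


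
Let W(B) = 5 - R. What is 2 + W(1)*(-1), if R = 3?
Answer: 0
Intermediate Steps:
W(B) = 2 (W(B) = 5 - 1*3 = 5 - 3 = 2)
2 + W(1)*(-1) = 2 + 2*(-1) = 2 - 2 = 0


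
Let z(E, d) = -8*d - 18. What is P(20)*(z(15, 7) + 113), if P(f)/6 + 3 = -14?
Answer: -3978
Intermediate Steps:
P(f) = -102 (P(f) = -18 + 6*(-14) = -18 - 84 = -102)
z(E, d) = -18 - 8*d
P(20)*(z(15, 7) + 113) = -102*((-18 - 8*7) + 113) = -102*((-18 - 56) + 113) = -102*(-74 + 113) = -102*39 = -3978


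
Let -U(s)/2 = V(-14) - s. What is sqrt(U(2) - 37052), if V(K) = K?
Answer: 2*I*sqrt(9255) ≈ 192.41*I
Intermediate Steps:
U(s) = 28 + 2*s (U(s) = -2*(-14 - s) = 28 + 2*s)
sqrt(U(2) - 37052) = sqrt((28 + 2*2) - 37052) = sqrt((28 + 4) - 37052) = sqrt(32 - 37052) = sqrt(-37020) = 2*I*sqrt(9255)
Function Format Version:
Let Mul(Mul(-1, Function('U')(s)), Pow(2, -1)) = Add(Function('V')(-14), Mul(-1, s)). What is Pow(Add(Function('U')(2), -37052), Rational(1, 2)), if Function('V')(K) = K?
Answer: Mul(2, I, Pow(9255, Rational(1, 2))) ≈ Mul(192.41, I)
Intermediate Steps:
Function('U')(s) = Add(28, Mul(2, s)) (Function('U')(s) = Mul(-2, Add(-14, Mul(-1, s))) = Add(28, Mul(2, s)))
Pow(Add(Function('U')(2), -37052), Rational(1, 2)) = Pow(Add(Add(28, Mul(2, 2)), -37052), Rational(1, 2)) = Pow(Add(Add(28, 4), -37052), Rational(1, 2)) = Pow(Add(32, -37052), Rational(1, 2)) = Pow(-37020, Rational(1, 2)) = Mul(2, I, Pow(9255, Rational(1, 2)))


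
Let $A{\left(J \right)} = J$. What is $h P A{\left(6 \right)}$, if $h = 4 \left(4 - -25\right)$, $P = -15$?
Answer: $-10440$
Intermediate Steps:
$h = 116$ ($h = 4 \left(4 + 25\right) = 4 \cdot 29 = 116$)
$h P A{\left(6 \right)} = 116 \left(-15\right) 6 = \left(-1740\right) 6 = -10440$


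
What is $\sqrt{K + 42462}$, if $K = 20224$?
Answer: $\sqrt{62686} \approx 250.37$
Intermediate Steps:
$\sqrt{K + 42462} = \sqrt{20224 + 42462} = \sqrt{62686}$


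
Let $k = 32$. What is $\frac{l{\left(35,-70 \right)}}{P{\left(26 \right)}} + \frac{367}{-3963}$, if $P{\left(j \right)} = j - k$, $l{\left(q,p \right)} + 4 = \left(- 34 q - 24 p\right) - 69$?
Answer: $- \frac{551591}{7926} \approx -69.593$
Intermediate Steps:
$l{\left(q,p \right)} = -73 - 34 q - 24 p$ ($l{\left(q,p \right)} = -4 - \left(69 + 24 p + 34 q\right) = -73 - 34 q - 24 p$)
$P{\left(j \right)} = -32 + j$ ($P{\left(j \right)} = j - 32 = -32 + j$)
$\frac{l{\left(35,-70 \right)}}{P{\left(26 \right)}} + \frac{367}{-3963} = \frac{-73 - 1190 - -1680}{-32 + 26} + \frac{367}{-3963} = \frac{-73 - 1190 + 1680}{-6} + 367 \left(- \frac{1}{3963}\right) = 417 \left(- \frac{1}{6}\right) - \frac{367}{3963} = - \frac{139}{2} - \frac{367}{3963} = - \frac{551591}{7926}$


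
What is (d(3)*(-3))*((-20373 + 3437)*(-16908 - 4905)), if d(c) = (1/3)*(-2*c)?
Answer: 2216549808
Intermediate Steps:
d(c) = -2*c/3 (d(c) = (1*(⅓))*(-2*c) = (-2*c)/3 = -2*c/3)
(d(3)*(-3))*((-20373 + 3437)*(-16908 - 4905)) = (-⅔*3*(-3))*((-20373 + 3437)*(-16908 - 4905)) = (-2*(-3))*(-16936*(-21813)) = 6*369424968 = 2216549808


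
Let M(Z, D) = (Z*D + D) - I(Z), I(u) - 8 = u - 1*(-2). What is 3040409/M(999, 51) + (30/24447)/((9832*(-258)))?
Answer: 31424466073022693/516687223156152 ≈ 60.819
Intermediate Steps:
I(u) = 10 + u (I(u) = 8 + (u - 1*(-2)) = 8 + (u + 2) = 8 + (2 + u) = 10 + u)
M(Z, D) = -10 + D - Z + D*Z (M(Z, D) = (Z*D + D) - (10 + Z) = (D*Z + D) + (-10 - Z) = (D + D*Z) + (-10 - Z) = -10 + D - Z + D*Z)
3040409/M(999, 51) + (30/24447)/((9832*(-258))) = 3040409/(-10 + 51 - 1*999 + 51*999) + (30/24447)/((9832*(-258))) = 3040409/(-10 + 51 - 999 + 50949) + (30*(1/24447))/(-2536656) = 3040409/49991 + (10/8149)*(-1/2536656) = 3040409*(1/49991) - 5/10335604872 = 3040409/49991 - 5/10335604872 = 31424466073022693/516687223156152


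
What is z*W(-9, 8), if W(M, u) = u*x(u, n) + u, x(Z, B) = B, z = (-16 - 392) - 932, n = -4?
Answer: 32160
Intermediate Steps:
z = -1340 (z = -408 - 932 = -1340)
W(M, u) = -3*u (W(M, u) = u*(-4) + u = -4*u + u = -3*u)
z*W(-9, 8) = -(-4020)*8 = -1340*(-24) = 32160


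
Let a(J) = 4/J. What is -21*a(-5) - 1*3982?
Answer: -19826/5 ≈ -3965.2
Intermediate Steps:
-21*a(-5) - 1*3982 = -84/(-5) - 1*3982 = -84*(-1)/5 - 3982 = -21*(-4/5) - 3982 = 84/5 - 3982 = -19826/5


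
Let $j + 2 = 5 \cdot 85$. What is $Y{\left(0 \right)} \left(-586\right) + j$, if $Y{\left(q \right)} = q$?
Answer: $423$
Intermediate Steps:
$j = 423$ ($j = -2 + 5 \cdot 85 = -2 + 425 = 423$)
$Y{\left(0 \right)} \left(-586\right) + j = 0 \left(-586\right) + 423 = 0 + 423 = 423$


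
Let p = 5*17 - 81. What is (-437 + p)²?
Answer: 187489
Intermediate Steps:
p = 4 (p = 85 - 81 = 4)
(-437 + p)² = (-437 + 4)² = (-433)² = 187489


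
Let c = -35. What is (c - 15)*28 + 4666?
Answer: 3266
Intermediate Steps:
(c - 15)*28 + 4666 = (-35 - 15)*28 + 4666 = -50*28 + 4666 = -1400 + 4666 = 3266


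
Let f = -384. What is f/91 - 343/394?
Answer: -182509/35854 ≈ -5.0903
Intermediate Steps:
f/91 - 343/394 = -384/91 - 343/394 = -182509/35854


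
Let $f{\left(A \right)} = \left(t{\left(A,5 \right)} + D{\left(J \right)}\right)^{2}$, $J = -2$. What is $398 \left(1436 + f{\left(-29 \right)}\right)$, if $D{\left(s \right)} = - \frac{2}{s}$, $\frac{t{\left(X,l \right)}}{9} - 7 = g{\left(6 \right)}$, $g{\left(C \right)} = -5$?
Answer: $715206$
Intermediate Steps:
$t{\left(X,l \right)} = 18$ ($t{\left(X,l \right)} = 63 + 9 \left(-5\right) = 63 - 45 = 18$)
$f{\left(A \right)} = 361$ ($f{\left(A \right)} = \left(18 - \frac{2}{-2}\right)^{2} = \left(18 - -1\right)^{2} = \left(18 + 1\right)^{2} = 19^{2} = 361$)
$398 \left(1436 + f{\left(-29 \right)}\right) = 398 \left(1436 + 361\right) = 398 \cdot 1797 = 715206$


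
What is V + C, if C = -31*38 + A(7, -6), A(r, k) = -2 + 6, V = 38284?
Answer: 37110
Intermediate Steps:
A(r, k) = 4
C = -1174 (C = -31*38 + 4 = -1178 + 4 = -1174)
V + C = 38284 - 1174 = 37110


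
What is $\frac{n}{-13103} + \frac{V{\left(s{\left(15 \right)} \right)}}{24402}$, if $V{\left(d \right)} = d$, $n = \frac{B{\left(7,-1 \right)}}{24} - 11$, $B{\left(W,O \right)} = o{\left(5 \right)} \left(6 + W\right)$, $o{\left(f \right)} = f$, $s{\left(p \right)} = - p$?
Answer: $\frac{23153}{1278957624} \approx 1.8103 \cdot 10^{-5}$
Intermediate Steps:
$B{\left(W,O \right)} = 30 + 5 W$ ($B{\left(W,O \right)} = 5 \left(6 + W\right) = 30 + 5 W$)
$n = - \frac{199}{24}$ ($n = \frac{30 + 5 \cdot 7}{24} - 11 = \left(30 + 35\right) \frac{1}{24} - 11 = 65 \cdot \frac{1}{24} - 11 = \frac{65}{24} - 11 = - \frac{199}{24} \approx -8.2917$)
$\frac{n}{-13103} + \frac{V{\left(s{\left(15 \right)} \right)}}{24402} = - \frac{199}{24 \left(-13103\right)} + \frac{\left(-1\right) 15}{24402} = \left(- \frac{199}{24}\right) \left(- \frac{1}{13103}\right) - \frac{5}{8134} = \frac{199}{314472} - \frac{5}{8134} = \frac{23153}{1278957624}$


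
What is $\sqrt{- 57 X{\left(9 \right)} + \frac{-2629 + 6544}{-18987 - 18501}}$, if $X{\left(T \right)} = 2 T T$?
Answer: $\frac{3 i \sqrt{10013233021}}{3124} \approx 96.094 i$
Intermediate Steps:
$X{\left(T \right)} = 2 T^{2}$
$\sqrt{- 57 X{\left(9 \right)} + \frac{-2629 + 6544}{-18987 - 18501}} = \sqrt{- 57 \cdot 2 \cdot 9^{2} + \frac{-2629 + 6544}{-18987 - 18501}} = \sqrt{- 57 \cdot 2 \cdot 81 + \frac{3915}{-37488}} = \sqrt{\left(-57\right) 162 + 3915 \left(- \frac{1}{37488}\right)} = \sqrt{-9234 - \frac{1305}{12496}} = \sqrt{- \frac{115389369}{12496}} = \frac{3 i \sqrt{10013233021}}{3124}$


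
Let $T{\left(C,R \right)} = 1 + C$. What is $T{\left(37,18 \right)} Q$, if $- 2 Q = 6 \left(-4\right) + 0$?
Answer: $456$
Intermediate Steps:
$Q = 12$ ($Q = - \frac{6 \left(-4\right) + 0}{2} = - \frac{-24 + 0}{2} = \left(- \frac{1}{2}\right) \left(-24\right) = 12$)
$T{\left(37,18 \right)} Q = \left(1 + 37\right) 12 = 38 \cdot 12 = 456$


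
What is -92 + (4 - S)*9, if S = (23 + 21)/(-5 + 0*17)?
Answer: 116/5 ≈ 23.200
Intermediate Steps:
S = -44/5 (S = 44/(-5 + 0) = 44/(-5) = 44*(-1/5) = -44/5 ≈ -8.8000)
-92 + (4 - S)*9 = -92 + (4 - 1*(-44/5))*9 = -92 + (4 + 44/5)*9 = -92 + (64/5)*9 = -92 + 576/5 = 116/5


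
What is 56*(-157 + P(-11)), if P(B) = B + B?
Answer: -10024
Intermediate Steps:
P(B) = 2*B
56*(-157 + P(-11)) = 56*(-157 + 2*(-11)) = 56*(-157 - 22) = 56*(-179) = -10024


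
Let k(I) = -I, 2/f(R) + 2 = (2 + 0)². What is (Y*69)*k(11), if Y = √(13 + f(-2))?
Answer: -759*√14 ≈ -2839.9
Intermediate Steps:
f(R) = 1 (f(R) = 2/(-2 + (2 + 0)²) = 2/(-2 + 2²) = 2/(-2 + 4) = 2/2 = 2*(½) = 1)
Y = √14 (Y = √(13 + 1) = √14 ≈ 3.7417)
(Y*69)*k(11) = (√14*69)*(-1*11) = (69*√14)*(-11) = -759*√14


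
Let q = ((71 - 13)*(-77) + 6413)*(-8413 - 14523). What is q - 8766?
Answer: -44665158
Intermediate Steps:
q = -44656392 (q = (58*(-77) + 6413)*(-22936) = (-4466 + 6413)*(-22936) = 1947*(-22936) = -44656392)
q - 8766 = -44656392 - 8766 = -44665158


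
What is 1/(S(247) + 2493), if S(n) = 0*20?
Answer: 1/2493 ≈ 0.00040112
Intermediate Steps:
S(n) = 0
1/(S(247) + 2493) = 1/(0 + 2493) = 1/2493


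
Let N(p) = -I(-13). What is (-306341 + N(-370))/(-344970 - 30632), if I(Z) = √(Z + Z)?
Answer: 306341/375602 + I*√26/375602 ≈ 0.8156 + 1.3576e-5*I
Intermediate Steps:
I(Z) = √2*√Z (I(Z) = √(2*Z) = √2*√Z)
N(p) = -I*√26 (N(p) = -√2*√(-13) = -√2*I*√13 = -I*√26)
(-306341 + N(-370))/(-344970 - 30632) = (-306341 - I*√26)/(-344970 - 30632) = (-306341 - I*√26)/(-375602) = (-306341 - I*√26)*(-1/375602) = 306341/375602 + I*√26/375602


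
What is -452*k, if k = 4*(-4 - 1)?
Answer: 9040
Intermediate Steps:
k = -20 (k = 4*(-5) = -20)
-452*k = -452*(-20) = 9040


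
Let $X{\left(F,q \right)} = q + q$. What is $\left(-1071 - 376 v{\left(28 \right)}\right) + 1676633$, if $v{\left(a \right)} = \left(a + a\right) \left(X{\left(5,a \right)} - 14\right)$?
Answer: $791210$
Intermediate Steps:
$X{\left(F,q \right)} = 2 q$
$v{\left(a \right)} = 2 a \left(-14 + 2 a\right)$ ($v{\left(a \right)} = \left(a + a\right) \left(2 a - 14\right) = 2 a \left(-14 + 2 a\right)$)
$\left(-1071 - 376 v{\left(28 \right)}\right) + 1676633 = \left(-1071 - 376 \cdot 4 \cdot 28 \left(-7 + 28\right)\right) + 1676633 = \left(-1071 - 376 \cdot 4 \cdot 28 \cdot 21\right) + 1676633 = \left(-1071 - 884352\right) + 1676633 = -885423 + 1676633 = 791210$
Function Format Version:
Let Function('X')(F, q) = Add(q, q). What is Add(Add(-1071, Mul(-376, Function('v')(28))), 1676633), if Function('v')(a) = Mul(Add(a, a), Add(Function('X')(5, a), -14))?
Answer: 791210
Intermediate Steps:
Function('X')(F, q) = Mul(2, q)
Function('v')(a) = Mul(2, a, Add(-14, Mul(2, a))) (Function('v')(a) = Mul(Add(a, a), Add(Mul(2, a), -14)) = Mul(Mul(2, a), Add(-14, Mul(2, a))) = Mul(2, a, Add(-14, Mul(2, a))))
Add(Add(-1071, Mul(-376, Function('v')(28))), 1676633) = Add(Add(-1071, Mul(-376, Mul(4, 28, Add(-7, 28)))), 1676633) = Add(Add(-1071, Mul(-376, Mul(4, 28, 21))), 1676633) = Add(Add(-1071, Mul(-376, 2352)), 1676633) = Add(Add(-1071, -884352), 1676633) = Add(-885423, 1676633) = 791210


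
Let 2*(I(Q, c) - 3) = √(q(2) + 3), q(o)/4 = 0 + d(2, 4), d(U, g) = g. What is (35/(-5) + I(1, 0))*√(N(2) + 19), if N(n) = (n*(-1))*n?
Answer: √15*(-8 + √19)/2 ≈ -7.0510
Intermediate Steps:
q(o) = 16 (q(o) = 4*(0 + 4) = 4*4 = 16)
I(Q, c) = 3 + √19/2 (I(Q, c) = 3 + √(16 + 3)/2 = 3 + √19/2)
N(n) = -n² (N(n) = (-n)*n = -n²)
(35/(-5) + I(1, 0))*√(N(2) + 19) = (35/(-5) + (3 + √19/2))*√(-1*2² + 19) = (35*(-⅕) + (3 + √19/2))*√(-1*4 + 19) = (-7 + (3 + √19/2))*√(-4 + 19) = (-4 + √19/2)*√15 = √15*(-4 + √19/2)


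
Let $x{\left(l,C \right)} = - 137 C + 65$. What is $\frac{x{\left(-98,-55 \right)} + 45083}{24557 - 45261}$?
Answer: $- \frac{52683}{20704} \approx -2.5446$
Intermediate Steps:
$x{\left(l,C \right)} = 65 - 137 C$
$\frac{x{\left(-98,-55 \right)} + 45083}{24557 - 45261} = \frac{\left(65 - -7535\right) + 45083}{24557 - 45261} = \frac{\left(65 + 7535\right) + 45083}{-20704} = \left(7600 + 45083\right) \left(- \frac{1}{20704}\right) = 52683 \left(- \frac{1}{20704}\right) = - \frac{52683}{20704}$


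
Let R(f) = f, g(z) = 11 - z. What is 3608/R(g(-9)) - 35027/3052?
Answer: 2577769/15260 ≈ 168.92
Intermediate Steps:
3608/R(g(-9)) - 35027/3052 = 3608/(11 - 1*(-9)) - 35027/3052 = 3608/(11 + 9) - 35027*1/3052 = 3608/20 - 35027/3052 = 3608*(1/20) - 35027/3052 = 902/5 - 35027/3052 = 2577769/15260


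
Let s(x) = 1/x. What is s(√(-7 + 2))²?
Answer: -⅕ ≈ -0.20000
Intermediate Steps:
s(√(-7 + 2))² = (1/(√(-7 + 2)))² = (1/(√(-5)))² = (1/(I*√5))² = (-I*√5/5)² = -⅕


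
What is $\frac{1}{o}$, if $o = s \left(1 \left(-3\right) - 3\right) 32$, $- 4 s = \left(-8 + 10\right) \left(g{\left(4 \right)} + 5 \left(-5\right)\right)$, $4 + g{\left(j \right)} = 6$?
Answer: $- \frac{1}{2208} \approx -0.0004529$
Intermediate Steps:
$g{\left(j \right)} = 2$ ($g{\left(j \right)} = -4 + 6 = 2$)
$s = \frac{23}{2}$ ($s = - \frac{\left(-8 + 10\right) \left(2 + 5 \left(-5\right)\right)}{4} = - \frac{2 \left(2 - 25\right)}{4} = - \frac{2 \left(-23\right)}{4} = \left(- \frac{1}{4}\right) \left(-46\right) = \frac{23}{2} \approx 11.5$)
$o = -2208$ ($o = \frac{23 \left(1 \left(-3\right) - 3\right)}{2} \cdot 32 = \frac{23 \left(-3 - 3\right)}{2} \cdot 32 = \frac{23}{2} \left(-6\right) 32 = \left(-69\right) 32 = -2208$)
$\frac{1}{o} = \frac{1}{-2208} = - \frac{1}{2208}$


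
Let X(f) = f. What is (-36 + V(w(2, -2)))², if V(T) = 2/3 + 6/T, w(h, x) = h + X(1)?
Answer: 10000/9 ≈ 1111.1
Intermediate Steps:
w(h, x) = 1 + h (w(h, x) = h + 1 = 1 + h)
V(T) = ⅔ + 6/T (V(T) = 2*(⅓) + 6/T = ⅔ + 6/T)
(-36 + V(w(2, -2)))² = (-36 + (⅔ + 6/(1 + 2)))² = (-36 + (⅔ + 6/3))² = (-36 + (⅔ + 6*(⅓)))² = (-36 + (⅔ + 2))² = (-36 + 8/3)² = (-100/3)² = 10000/9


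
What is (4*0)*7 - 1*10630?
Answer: -10630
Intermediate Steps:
(4*0)*7 - 1*10630 = 0*7 - 10630 = 0 - 10630 = -10630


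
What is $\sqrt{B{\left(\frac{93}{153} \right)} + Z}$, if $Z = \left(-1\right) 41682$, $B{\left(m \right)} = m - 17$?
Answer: $\frac{i \sqrt{108457518}}{51} \approx 204.2 i$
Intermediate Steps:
$B{\left(m \right)} = -17 + m$ ($B{\left(m \right)} = m - 17 = -17 + m$)
$Z = -41682$
$\sqrt{B{\left(\frac{93}{153} \right)} + Z} = \sqrt{\left(-17 + \frac{93}{153}\right) - 41682} = \sqrt{\left(-17 + 93 \cdot \frac{1}{153}\right) - 41682} = \sqrt{\left(-17 + \frac{31}{51}\right) - 41682} = \sqrt{- \frac{836}{51} - 41682} = \sqrt{- \frac{2126618}{51}} = \frac{i \sqrt{108457518}}{51}$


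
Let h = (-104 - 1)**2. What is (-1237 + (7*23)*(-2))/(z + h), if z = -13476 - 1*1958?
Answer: 1559/4409 ≈ 0.35359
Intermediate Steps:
z = -15434 (z = -13476 - 1958 = -15434)
h = 11025 (h = (-105)**2 = 11025)
(-1237 + (7*23)*(-2))/(z + h) = (-1237 + (7*23)*(-2))/(-15434 + 11025) = (-1237 + 161*(-2))/(-4409) = (-1237 - 322)*(-1/4409) = -1559*(-1/4409) = 1559/4409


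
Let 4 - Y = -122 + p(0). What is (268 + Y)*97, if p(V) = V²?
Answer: 38218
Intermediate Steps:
Y = 126 (Y = 4 - (-122 + 0²) = 4 - (-122 + 0) = 4 - 1*(-122) = 4 + 122 = 126)
(268 + Y)*97 = (268 + 126)*97 = 394*97 = 38218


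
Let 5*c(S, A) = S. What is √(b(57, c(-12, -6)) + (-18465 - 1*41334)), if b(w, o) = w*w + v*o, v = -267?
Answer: I*√1397730/5 ≈ 236.45*I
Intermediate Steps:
c(S, A) = S/5
b(w, o) = w² - 267*o (b(w, o) = w*w - 267*o = w² - 267*o)
√(b(57, c(-12, -6)) + (-18465 - 1*41334)) = √((57² - 267*(-12)/5) + (-18465 - 1*41334)) = √((3249 - 267*(-12/5)) + (-18465 - 41334)) = √((3249 + 3204/5) - 59799) = √(19449/5 - 59799) = √(-279546/5) = I*√1397730/5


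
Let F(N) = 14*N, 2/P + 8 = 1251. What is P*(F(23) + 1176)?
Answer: 2996/1243 ≈ 2.4103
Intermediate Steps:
P = 2/1243 (P = 2/(-8 + 1251) = 2/1243 ≈ 0.0016090)
P*(F(23) + 1176) = 2*(14*23 + 1176)/1243 = 2*(322 + 1176)/1243 = (2/1243)*1498 = 2996/1243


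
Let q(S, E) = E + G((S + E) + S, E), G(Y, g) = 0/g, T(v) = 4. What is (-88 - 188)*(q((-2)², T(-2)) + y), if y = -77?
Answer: 20148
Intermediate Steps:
G(Y, g) = 0
q(S, E) = E (q(S, E) = E + 0 = E)
(-88 - 188)*(q((-2)², T(-2)) + y) = (-88 - 188)*(4 - 77) = -276*(-73) = 20148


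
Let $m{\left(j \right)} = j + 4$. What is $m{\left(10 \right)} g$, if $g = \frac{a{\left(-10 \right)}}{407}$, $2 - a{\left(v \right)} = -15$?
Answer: $\frac{238}{407} \approx 0.58477$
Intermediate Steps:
$a{\left(v \right)} = 17$ ($a{\left(v \right)} = 2 - -15 = 2 + 15 = 17$)
$m{\left(j \right)} = 4 + j$
$g = \frac{17}{407} \approx 0.041769$
$m{\left(10 \right)} g = \left(4 + 10\right) \frac{17}{407} = 14 \cdot \frac{17}{407} = \frac{238}{407}$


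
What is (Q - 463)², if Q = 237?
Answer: 51076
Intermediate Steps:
(Q - 463)² = (237 - 463)² = (-226)² = 51076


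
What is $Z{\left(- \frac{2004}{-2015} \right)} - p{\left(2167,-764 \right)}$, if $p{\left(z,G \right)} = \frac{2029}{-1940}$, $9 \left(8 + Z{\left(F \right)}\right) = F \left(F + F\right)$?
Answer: $- \frac{10609029271}{1575367300} \approx -6.7343$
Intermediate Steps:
$Z{\left(F \right)} = -8 + \frac{2 F^{2}}{9}$ ($Z{\left(F \right)} = -8 + \frac{F \left(F + F\right)}{9} = -8 + \frac{F 2 F}{9} = -8 + \frac{2 F^{2}}{9}$)
$p{\left(z,G \right)} = - \frac{2029}{1940}$ ($p{\left(z,G \right)} = 2029 \left(- \frac{1}{1940}\right) = - \frac{2029}{1940}$)
$Z{\left(- \frac{2004}{-2015} \right)} - p{\left(2167,-764 \right)} = \left(-8 + \frac{2 \left(- \frac{2004}{-2015}\right)^{2}}{9}\right) - - \frac{2029}{1940} = \left(-8 + \frac{2 \left(\left(-2004\right) \left(- \frac{1}{2015}\right)\right)^{2}}{9}\right) + \frac{2029}{1940} = \left(-8 + \frac{2 \left(\frac{2004}{2015}\right)^{2}}{9}\right) + \frac{2029}{1940} = \left(-8 + \frac{2}{9} \cdot \frac{4016016}{4060225}\right) + \frac{2029}{1940} = \left(-8 + \frac{892448}{4060225}\right) + \frac{2029}{1940} = - \frac{31589352}{4060225} + \frac{2029}{1940} = - \frac{10609029271}{1575367300}$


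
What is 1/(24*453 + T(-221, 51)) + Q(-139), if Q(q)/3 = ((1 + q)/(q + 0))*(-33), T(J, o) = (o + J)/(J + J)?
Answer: -1930998935/19646399 ≈ -98.288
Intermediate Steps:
T(J, o) = (J + o)/(2*J) (T(J, o) = (J + o)/((2*J)) = (J + o)*(1/(2*J)) = (J + o)/(2*J))
Q(q) = -99*(1 + q)/q (Q(q) = 3*(((1 + q)/(q + 0))*(-33)) = 3*(((1 + q)/q)*(-33)) = 3*(-33*(1 + q)/q) = -99*(1 + q)/q)
1/(24*453 + T(-221, 51)) + Q(-139) = 1/(24*453 + (½)*(-221 + 51)/(-221)) + (-99 - 99/(-139)) = 1/(10872 + (½)*(-1/221)*(-170)) + (-99 - 99*(-1/139)) = 1/(10872 + 5/13) + (-99 + 99/139) = 1/(141341/13) - 13662/139 = 13/141341 - 13662/139 = -1930998935/19646399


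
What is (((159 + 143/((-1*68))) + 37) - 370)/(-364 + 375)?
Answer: -11975/748 ≈ -16.009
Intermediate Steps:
(((159 + 143/((-1*68))) + 37) - 370)/(-364 + 375) = (((159 + 143/(-68)) + 37) - 370)/11 = (((159 + 143*(-1/68)) + 37) - 370)*(1/11) = (((159 - 143/68) + 37) - 370)*(1/11) = ((10669/68 + 37) - 370)*(1/11) = (13185/68 - 370)*(1/11) = -11975/68*1/11 = -11975/748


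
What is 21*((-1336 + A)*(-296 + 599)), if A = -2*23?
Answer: -8793666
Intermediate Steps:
A = -46
21*((-1336 + A)*(-296 + 599)) = 21*((-1336 - 46)*(-296 + 599)) = 21*(-1382*303) = 21*(-418746) = -8793666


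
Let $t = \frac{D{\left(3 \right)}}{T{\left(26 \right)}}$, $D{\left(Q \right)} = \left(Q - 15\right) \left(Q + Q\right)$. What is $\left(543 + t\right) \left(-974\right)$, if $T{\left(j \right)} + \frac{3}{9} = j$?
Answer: $- \frac{40513530}{77} \approx -5.2615 \cdot 10^{5}$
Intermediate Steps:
$D{\left(Q \right)} = 2 Q \left(-15 + Q\right)$ ($D{\left(Q \right)} = \left(-15 + Q\right) 2 Q = 2 Q \left(-15 + Q\right)$)
$T{\left(j \right)} = - \frac{1}{3} + j$
$t = - \frac{216}{77}$ ($t = \frac{2 \cdot 3 \left(-15 + 3\right)}{- \frac{1}{3} + 26} = \frac{2 \cdot 3 \left(-12\right)}{\frac{77}{3}} = \left(-72\right) \frac{3}{77} = - \frac{216}{77} \approx -2.8052$)
$\left(543 + t\right) \left(-974\right) = \left(543 - \frac{216}{77}\right) \left(-974\right) = \frac{41595}{77} \left(-974\right) = - \frac{40513530}{77}$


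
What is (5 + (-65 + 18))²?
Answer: 1764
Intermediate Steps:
(5 + (-65 + 18))² = (5 - 47)² = (-42)² = 1764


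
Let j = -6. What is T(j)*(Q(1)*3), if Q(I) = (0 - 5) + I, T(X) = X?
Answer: 72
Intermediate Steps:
Q(I) = -5 + I
T(j)*(Q(1)*3) = -6*(-5 + 1)*3 = -(-24)*3 = -6*(-12) = 72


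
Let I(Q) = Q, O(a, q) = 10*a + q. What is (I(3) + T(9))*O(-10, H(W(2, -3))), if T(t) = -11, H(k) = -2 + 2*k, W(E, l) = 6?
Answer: 720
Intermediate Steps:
O(a, q) = q + 10*a
(I(3) + T(9))*O(-10, H(W(2, -3))) = (3 - 11)*((-2 + 2*6) + 10*(-10)) = -8*((-2 + 12) - 100) = -8*(10 - 100) = -8*(-90) = 720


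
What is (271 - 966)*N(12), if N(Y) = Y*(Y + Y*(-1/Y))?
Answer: -91740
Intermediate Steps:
N(Y) = Y*(-1 + Y) (N(Y) = Y*(Y - 1) = Y*(-1 + Y))
(271 - 966)*N(12) = (271 - 966)*(12*(-1 + 12)) = -8340*11 = -695*132 = -91740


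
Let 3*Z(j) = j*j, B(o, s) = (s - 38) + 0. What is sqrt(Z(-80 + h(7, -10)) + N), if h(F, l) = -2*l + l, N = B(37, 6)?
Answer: 2*sqrt(3603)/3 ≈ 40.017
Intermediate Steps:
B(o, s) = -38 + s (B(o, s) = (-38 + s) + 0 = -38 + s)
N = -32 (N = -38 + 6 = -32)
h(F, l) = -l
Z(j) = j**2/3 (Z(j) = (j*j)/3 = j**2/3)
sqrt(Z(-80 + h(7, -10)) + N) = sqrt((-80 - 1*(-10))**2/3 - 32) = sqrt((-80 + 10)**2/3 - 32) = sqrt((1/3)*(-70)**2 - 32) = sqrt((1/3)*4900 - 32) = sqrt(4900/3 - 32) = sqrt(4804/3) = 2*sqrt(3603)/3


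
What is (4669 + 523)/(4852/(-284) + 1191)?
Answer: 92158/20837 ≈ 4.4228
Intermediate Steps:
(4669 + 523)/(4852/(-284) + 1191) = 5192/(4852*(-1/284) + 1191) = 5192/(-1213/71 + 1191) = 5192/(83348/71) = 5192*(71/83348) = 92158/20837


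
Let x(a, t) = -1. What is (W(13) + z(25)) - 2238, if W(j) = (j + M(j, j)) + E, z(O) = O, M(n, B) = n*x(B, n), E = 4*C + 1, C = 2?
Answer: -2204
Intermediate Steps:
E = 9 (E = 4*2 + 1 = 8 + 1 = 9)
M(n, B) = -n (M(n, B) = n*(-1) = -n)
W(j) = 9 (W(j) = (j - j) + 9 = 0 + 9 = 9)
(W(13) + z(25)) - 2238 = (9 + 25) - 2238 = 34 - 2238 = -2204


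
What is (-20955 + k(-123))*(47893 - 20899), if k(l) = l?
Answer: -568979532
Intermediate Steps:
(-20955 + k(-123))*(47893 - 20899) = (-20955 - 123)*(47893 - 20899) = -21078*26994 = -568979532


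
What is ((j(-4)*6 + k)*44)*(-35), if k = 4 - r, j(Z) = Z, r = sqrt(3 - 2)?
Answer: 32340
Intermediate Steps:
r = 1 (r = sqrt(1) = 1)
k = 3 (k = 4 - 1*1 = 4 - 1 = 3)
((j(-4)*6 + k)*44)*(-35) = ((-4*6 + 3)*44)*(-35) = ((-24 + 3)*44)*(-35) = -21*44*(-35) = -924*(-35) = 32340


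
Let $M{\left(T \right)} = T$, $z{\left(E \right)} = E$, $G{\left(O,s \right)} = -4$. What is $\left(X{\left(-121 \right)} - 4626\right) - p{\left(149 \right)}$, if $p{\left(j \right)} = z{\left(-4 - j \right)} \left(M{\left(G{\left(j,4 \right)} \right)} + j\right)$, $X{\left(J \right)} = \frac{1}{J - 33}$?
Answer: $\frac{2704085}{154} \approx 17559.0$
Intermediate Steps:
$X{\left(J \right)} = \frac{1}{-33 + J}$
$p{\left(j \right)} = \left(-4 + j\right) \left(-4 - j\right)$ ($p{\left(j \right)} = \left(-4 - j\right) \left(-4 + j\right) = \left(-4 + j\right) \left(-4 - j\right)$)
$\left(X{\left(-121 \right)} - 4626\right) - p{\left(149 \right)} = \left(\frac{1}{-33 - 121} - 4626\right) - \left(16 - 149^{2}\right) = \left(\frac{1}{-154} - 4626\right) - \left(16 - 22201\right) = \left(- \frac{1}{154} - 4626\right) - \left(16 - 22201\right) = - \frac{712405}{154} - -22185 = - \frac{712405}{154} + 22185 = \frac{2704085}{154}$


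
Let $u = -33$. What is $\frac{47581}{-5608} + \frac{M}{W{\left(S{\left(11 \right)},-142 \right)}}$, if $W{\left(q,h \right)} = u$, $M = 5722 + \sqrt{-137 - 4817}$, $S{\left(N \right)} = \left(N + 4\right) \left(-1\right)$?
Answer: $- \frac{33659149}{185064} - \frac{i \sqrt{4954}}{33} \approx -181.88 - 2.1329 i$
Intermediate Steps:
$S{\left(N \right)} = -4 - N$ ($S{\left(N \right)} = \left(4 + N\right) \left(-1\right) = -4 - N$)
$M = 5722 + i \sqrt{4954}$ ($M = 5722 + \sqrt{-4954} = 5722 + i \sqrt{4954} \approx 5722.0 + 70.385 i$)
$W{\left(q,h \right)} = -33$
$\frac{47581}{-5608} + \frac{M}{W{\left(S{\left(11 \right)},-142 \right)}} = \frac{47581}{-5608} + \frac{5722 + i \sqrt{4954}}{-33} = 47581 \left(- \frac{1}{5608}\right) + \left(5722 + i \sqrt{4954}\right) \left(- \frac{1}{33}\right) = - \frac{47581}{5608} - \left(\frac{5722}{33} + \frac{i \sqrt{4954}}{33}\right) = - \frac{33659149}{185064} - \frac{i \sqrt{4954}}{33}$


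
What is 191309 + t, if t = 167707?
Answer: 359016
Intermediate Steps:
191309 + t = 191309 + 167707 = 359016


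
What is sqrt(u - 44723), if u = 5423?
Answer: 10*I*sqrt(393) ≈ 198.24*I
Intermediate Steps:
sqrt(u - 44723) = sqrt(5423 - 44723) = sqrt(-39300) = 10*I*sqrt(393)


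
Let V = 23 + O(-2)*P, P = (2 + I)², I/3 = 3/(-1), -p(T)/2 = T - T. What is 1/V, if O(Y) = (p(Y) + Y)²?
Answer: 1/219 ≈ 0.0045662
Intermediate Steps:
p(T) = 0 (p(T) = -2*(T - T) = -2*0 = 0)
I = -9 (I = 3*(3/(-1)) = 3*(3*(-1)) = 3*(-3) = -9)
O(Y) = Y² (O(Y) = (0 + Y)² = Y²)
P = 49 (P = (2 - 9)² = (-7)² = 49)
V = 219 (V = 23 + (-2)²*49 = 23 + 4*49 = 23 + 196 = 219)
1/V = 1/219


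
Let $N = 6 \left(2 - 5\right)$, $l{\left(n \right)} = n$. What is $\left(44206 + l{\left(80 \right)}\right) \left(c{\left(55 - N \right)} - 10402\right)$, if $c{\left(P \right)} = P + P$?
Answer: $-454197216$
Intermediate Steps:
$N = -18$ ($N = 6 \left(-3\right) = -18$)
$c{\left(P \right)} = 2 P$
$\left(44206 + l{\left(80 \right)}\right) \left(c{\left(55 - N \right)} - 10402\right) = \left(44206 + 80\right) \left(2 \left(55 - -18\right) - 10402\right) = 44286 \left(2 \left(55 + 18\right) - 10402\right) = 44286 \left(2 \cdot 73 - 10402\right) = 44286 \left(146 - 10402\right) = 44286 \left(-10256\right) = -454197216$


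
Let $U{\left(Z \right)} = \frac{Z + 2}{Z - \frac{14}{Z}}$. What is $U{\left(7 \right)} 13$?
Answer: $\frac{117}{5} \approx 23.4$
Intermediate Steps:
$U{\left(Z \right)} = \frac{2 + Z}{Z - \frac{14}{Z}}$
$U{\left(7 \right)} 13 = \frac{7 \left(2 + 7\right)}{-14 + 7^{2}} \cdot 13 = 7 \frac{1}{-14 + 49} \cdot 9 \cdot 13 = 7 \cdot \frac{1}{35} \cdot 9 \cdot 13 = \frac{9}{5} \cdot 13 = \frac{117}{5}$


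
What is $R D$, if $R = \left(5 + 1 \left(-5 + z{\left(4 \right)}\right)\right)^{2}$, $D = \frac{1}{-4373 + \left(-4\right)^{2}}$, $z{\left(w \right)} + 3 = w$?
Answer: $- \frac{1}{4357} \approx -0.00022952$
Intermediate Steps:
$z{\left(w \right)} = -3 + w$
$D = - \frac{1}{4357}$ ($D = \frac{1}{-4373 + 16} = \frac{1}{-4357} = - \frac{1}{4357} \approx -0.00022952$)
$R = 1$ ($R = \left(5 + 1 \left(-5 + \left(-3 + 4\right)\right)\right)^{2} = \left(5 + 1 \left(-5 + 1\right)\right)^{2} = \left(5 + 1 \left(-4\right)\right)^{2} = \left(5 - 4\right)^{2} = 1^{2} = 1$)
$R D = 1 \left(- \frac{1}{4357}\right) = - \frac{1}{4357}$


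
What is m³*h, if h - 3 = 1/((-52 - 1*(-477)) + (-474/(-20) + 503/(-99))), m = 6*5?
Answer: 35600553000/439183 ≈ 81061.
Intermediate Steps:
m = 30
h = 1318539/439183 (h = 3 + 1/((-52 - 1*(-477)) + (-474/(-20) + 503/(-99))) = 3 + 1/((-52 + 477) + (-474*(-1/20) + 503*(-1/99))) = 3 + 1/(425 + (237/10 - 503/99)) = 3 + 1/(425 + 18433/990) = 3 + 1/(439183/990) = 3 + 990/439183 = 1318539/439183 ≈ 3.0023)
m³*h = 30³*(1318539/439183) = 27000*(1318539/439183) = 35600553000/439183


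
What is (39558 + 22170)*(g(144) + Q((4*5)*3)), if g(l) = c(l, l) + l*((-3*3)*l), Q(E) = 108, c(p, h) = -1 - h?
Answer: -11522210208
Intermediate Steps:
g(l) = -1 - l - 9*l² (g(l) = (-1 - l) + l*((-3*3)*l) = (-1 - l) + l*(-9*l) = (-1 - l) - 9*l² = -1 - l - 9*l²)
(39558 + 22170)*(g(144) + Q((4*5)*3)) = (39558 + 22170)*((-1 - 1*144 - 9*144²) + 108) = 61728*((-1 - 144 - 9*20736) + 108) = 61728*((-1 - 144 - 186624) + 108) = 61728*(-186769 + 108) = 61728*(-186661) = -11522210208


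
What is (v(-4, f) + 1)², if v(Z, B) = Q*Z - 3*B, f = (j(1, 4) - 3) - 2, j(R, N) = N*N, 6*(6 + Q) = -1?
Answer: 484/9 ≈ 53.778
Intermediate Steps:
Q = -37/6 (Q = -6 + (⅙)*(-1) = -6 - ⅙ = -37/6 ≈ -6.1667)
j(R, N) = N²
f = 11 (f = (4² - 3) - 2 = (16 - 3) - 2 = 13 - 2 = 11)
v(Z, B) = -3*B - 37*Z/6 (v(Z, B) = -37*Z/6 - 3*B = -3*B - 37*Z/6)
(v(-4, f) + 1)² = ((-3*11 - 37/6*(-4)) + 1)² = ((-33 + 74/3) + 1)² = (-25/3 + 1)² = (-22/3)² = 484/9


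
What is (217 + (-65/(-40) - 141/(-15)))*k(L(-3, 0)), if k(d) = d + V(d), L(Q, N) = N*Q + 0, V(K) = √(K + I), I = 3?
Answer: 9121*√3/40 ≈ 394.95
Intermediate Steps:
V(K) = √(3 + K) (V(K) = √(K + 3) = √(3 + K))
L(Q, N) = N*Q
k(d) = d + √(3 + d)
(217 + (-65/(-40) - 141/(-15)))*k(L(-3, 0)) = (217 + (-65/(-40) - 141/(-15)))*(0*(-3) + √(3 + 0*(-3))) = (217 + (-65*(-1/40) - 141*(-1/15)))*(0 + √(3 + 0)) = (217 + (13/8 + 47/5))*(0 + √3) = (217 + 441/40)*√3 = 9121*√3/40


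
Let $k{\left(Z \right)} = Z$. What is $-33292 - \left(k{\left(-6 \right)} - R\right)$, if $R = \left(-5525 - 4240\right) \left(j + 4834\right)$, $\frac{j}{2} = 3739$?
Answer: $-120259966$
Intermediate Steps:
$j = 7478$ ($j = 2 \cdot 3739 = 7478$)
$R = -120226680$ ($R = \left(-5525 - 4240\right) \left(7478 + 4834\right) = \left(-9765\right) 12312 = -120226680$)
$-33292 - \left(k{\left(-6 \right)} - R\right) = -33292 - \left(-6 - -120226680\right) = -33292 - \left(-6 + 120226680\right) = -33292 - 120226674 = -120259966$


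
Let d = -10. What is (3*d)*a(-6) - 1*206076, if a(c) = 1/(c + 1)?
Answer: -206070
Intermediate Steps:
a(c) = 1/(1 + c)
(3*d)*a(-6) - 1*206076 = (3*(-10))/(1 - 6) - 1*206076 = -30/(-5) - 206076 = -30*(-⅕) - 206076 = 6 - 206076 = -206070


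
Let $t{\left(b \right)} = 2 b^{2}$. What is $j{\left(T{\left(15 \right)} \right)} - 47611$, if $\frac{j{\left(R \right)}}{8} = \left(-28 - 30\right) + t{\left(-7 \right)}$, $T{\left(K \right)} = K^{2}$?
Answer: $-47291$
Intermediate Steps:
$j{\left(R \right)} = 320$ ($j{\left(R \right)} = 8 \left(\left(-28 - 30\right) + 2 \left(-7\right)^{2}\right) = 8 \left(-58 + 2 \cdot 49\right) = 8 \left(-58 + 98\right) = 8 \cdot 40 = 320$)
$j{\left(T{\left(15 \right)} \right)} - 47611 = 320 - 47611 = -47291$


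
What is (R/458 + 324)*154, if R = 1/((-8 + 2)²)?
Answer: 411342701/8244 ≈ 49896.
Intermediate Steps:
R = 1/36 (R = 1/((-6)²) = 1/36 ≈ 0.027778)
(R/458 + 324)*154 = ((1/36)/458 + 324)*154 = ((1/36)*(1/458) + 324)*154 = (1/16488 + 324)*154 = (5342113/16488)*154 = 411342701/8244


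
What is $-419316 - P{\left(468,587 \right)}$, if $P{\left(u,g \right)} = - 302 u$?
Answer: $-277980$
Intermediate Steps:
$-419316 - P{\left(468,587 \right)} = -419316 - \left(-302\right) 468 = -419316 - -141336 = -419316 + 141336 = -277980$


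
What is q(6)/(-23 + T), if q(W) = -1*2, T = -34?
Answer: 2/57 ≈ 0.035088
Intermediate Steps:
q(W) = -2
q(6)/(-23 + T) = -2/(-23 - 34) = -2/(-57) = -1/57*(-2) = 2/57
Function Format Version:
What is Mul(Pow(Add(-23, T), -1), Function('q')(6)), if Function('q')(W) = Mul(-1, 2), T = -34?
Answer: Rational(2, 57) ≈ 0.035088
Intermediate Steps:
Function('q')(W) = -2
Mul(Pow(Add(-23, T), -1), Function('q')(6)) = Mul(Pow(Add(-23, -34), -1), -2) = Mul(Pow(-57, -1), -2) = Mul(Rational(-1, 57), -2) = Rational(2, 57)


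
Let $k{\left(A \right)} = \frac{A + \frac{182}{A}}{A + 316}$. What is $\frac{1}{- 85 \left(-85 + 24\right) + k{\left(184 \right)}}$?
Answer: $\frac{46000}{238527019} \approx 0.00019285$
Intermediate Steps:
$k{\left(A \right)} = \frac{A + \frac{182}{A}}{316 + A}$
$\frac{1}{- 85 \left(-85 + 24\right) + k{\left(184 \right)}} = \frac{1}{- 85 \left(-85 + 24\right) + \frac{182 + 184^{2}}{184 \left(316 + 184\right)}} = \frac{1}{\left(-85\right) \left(-61\right) + \frac{182 + 33856}{184 \cdot 500}} = \frac{1}{5185 + \frac{1}{184} \cdot \frac{1}{500} \cdot 34038} = \frac{1}{5185 + \frac{17019}{46000}} = \frac{1}{\frac{238527019}{46000}} = \frac{46000}{238527019}$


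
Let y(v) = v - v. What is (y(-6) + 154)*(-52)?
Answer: -8008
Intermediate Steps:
y(v) = 0
(y(-6) + 154)*(-52) = (0 + 154)*(-52) = 154*(-52) = -8008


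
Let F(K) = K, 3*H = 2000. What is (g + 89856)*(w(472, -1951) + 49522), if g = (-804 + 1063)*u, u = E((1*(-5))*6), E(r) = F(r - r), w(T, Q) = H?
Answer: 4509752832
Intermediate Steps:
H = 2000/3 (H = (⅓)*2000 = 2000/3 ≈ 666.67)
w(T, Q) = 2000/3
E(r) = 0 (E(r) = r - r = 0)
u = 0
g = 0 (g = (-804 + 1063)*0 = 259*0 = 0)
(g + 89856)*(w(472, -1951) + 49522) = (0 + 89856)*(2000/3 + 49522) = 89856*(150566/3) = 4509752832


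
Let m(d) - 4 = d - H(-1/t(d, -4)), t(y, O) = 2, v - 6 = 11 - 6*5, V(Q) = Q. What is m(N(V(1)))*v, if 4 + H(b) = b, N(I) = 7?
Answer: -403/2 ≈ -201.50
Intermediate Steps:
v = -13 (v = 6 + (11 - 6*5) = 6 + (11 - 30) = 6 - 19 = -13)
H(b) = -4 + b
m(d) = 17/2 + d (m(d) = 4 + (d - (-4 - 1/2)) = 4 + (d - 1*(-9/2)) = 4 + (d + 9/2) = 4 + (9/2 + d) = 17/2 + d)
m(N(V(1)))*v = (17/2 + 7)*(-13) = (31/2)*(-13) = -403/2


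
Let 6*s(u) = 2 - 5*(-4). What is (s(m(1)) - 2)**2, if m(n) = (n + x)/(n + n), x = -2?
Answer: 25/9 ≈ 2.7778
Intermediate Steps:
m(n) = (-2 + n)/(2*n) (m(n) = (n - 2)/(n + n) = (-2 + n)/((2*n)) = (-2 + n)*(1/(2*n)) = (-2 + n)/(2*n))
s(u) = 11/3 (s(u) = (2 - 5*(-4))/6 = (2 + 20)/6 = (1/6)*22 = 11/3)
(s(m(1)) - 2)**2 = (11/3 - 2)**2 = (5/3)**2 = 25/9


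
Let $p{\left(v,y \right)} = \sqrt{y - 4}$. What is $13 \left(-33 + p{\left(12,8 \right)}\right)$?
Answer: $-403$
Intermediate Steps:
$p{\left(v,y \right)} = \sqrt{-4 + y}$
$13 \left(-33 + p{\left(12,8 \right)}\right) = 13 \left(-33 + \sqrt{-4 + 8}\right) = 13 \left(-33 + \sqrt{4}\right) = 13 \left(-33 + 2\right) = 13 \left(-31\right) = -403$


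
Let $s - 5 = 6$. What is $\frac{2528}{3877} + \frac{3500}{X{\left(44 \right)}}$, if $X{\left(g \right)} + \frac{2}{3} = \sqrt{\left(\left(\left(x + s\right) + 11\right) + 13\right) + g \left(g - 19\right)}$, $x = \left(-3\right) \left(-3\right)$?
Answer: $\frac{26858794}{9975521} + \frac{15750 \sqrt{286}}{2573} \approx 106.21$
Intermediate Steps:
$s = 11$ ($s = 5 + 6 = 11$)
$x = 9$
$X{\left(g \right)} = - \frac{2}{3} + \sqrt{44 + g \left(-19 + g\right)}$ ($X{\left(g \right)} = - \frac{2}{3} + \sqrt{\left(\left(\left(9 + 11\right) + 11\right) + 13\right) + g \left(g - 19\right)} = - \frac{2}{3} + \sqrt{\left(\left(20 + 11\right) + 13\right) + g \left(-19 + g\right)} = - \frac{2}{3} + \sqrt{\left(31 + 13\right) + g \left(-19 + g\right)} = - \frac{2}{3} + \sqrt{44 + g \left(-19 + g\right)}$)
$\frac{2528}{3877} + \frac{3500}{X{\left(44 \right)}} = \frac{2528}{3877} + \frac{3500}{- \frac{2}{3} + \sqrt{44 + 44^{2} - 836}} = 2528 \cdot \frac{1}{3877} + \frac{3500}{- \frac{2}{3} + \sqrt{44 + 1936 - 836}} = \frac{2528}{3877} + \frac{3500}{- \frac{2}{3} + \sqrt{1144}} = \frac{2528}{3877} + \frac{3500}{- \frac{2}{3} + 2 \sqrt{286}}$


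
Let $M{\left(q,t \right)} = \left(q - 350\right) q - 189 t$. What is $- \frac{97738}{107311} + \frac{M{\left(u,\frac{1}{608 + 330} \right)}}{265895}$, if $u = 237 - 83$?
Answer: $- \frac{3916437075753}{3823483418230} \approx -1.0243$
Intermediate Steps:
$u = 154$ ($u = 237 - 83 = 154$)
$M{\left(q,t \right)} = - 189 t + q \left(-350 + q\right)$ ($M{\left(q,t \right)} = \left(q - 350\right) q - 189 t = \left(-350 + q\right) q - 189 t = q \left(-350 + q\right) - 189 t = - 189 t + q \left(-350 + q\right)$)
$- \frac{97738}{107311} + \frac{M{\left(u,\frac{1}{608 + 330} \right)}}{265895} = - \frac{97738}{107311} + \frac{154^{2} - 53900 - \frac{189}{608 + 330}}{265895} = \left(-97738\right) \frac{1}{107311} + \left(23716 - 53900 - \frac{189}{938}\right) \frac{1}{265895} = - \frac{97738}{107311} + \left(23716 - 53900 - \frac{27}{134}\right) \frac{1}{265895} = - \frac{97738}{107311} - \frac{4044683}{35629930} = - \frac{3916437075753}{3823483418230}$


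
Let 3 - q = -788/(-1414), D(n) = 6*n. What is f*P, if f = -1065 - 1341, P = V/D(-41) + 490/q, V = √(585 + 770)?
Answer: -833510580/1727 + 401*√1355/41 ≈ -4.8228e+5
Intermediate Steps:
q = 1727/707 (q = 3 - (-788)/(-1414) = 3 - (-788)*(-1)/1414 = 3 - 1*394/707 = 3 - 394/707 = 1727/707 ≈ 2.4427)
V = √1355 ≈ 36.810
P = 346430/1727 - √1355/246 (P = √1355/((6*(-41))) + 490/(1727/707) = √1355/(-246) + 490*(707/1727) = √1355*(-1/246) + 346430/1727 = -√1355/246 + 346430/1727 = 346430/1727 - √1355/246 ≈ 200.45)
f = -2406
f*P = -2406*(346430/1727 - √1355/246) = -833510580/1727 + 401*√1355/41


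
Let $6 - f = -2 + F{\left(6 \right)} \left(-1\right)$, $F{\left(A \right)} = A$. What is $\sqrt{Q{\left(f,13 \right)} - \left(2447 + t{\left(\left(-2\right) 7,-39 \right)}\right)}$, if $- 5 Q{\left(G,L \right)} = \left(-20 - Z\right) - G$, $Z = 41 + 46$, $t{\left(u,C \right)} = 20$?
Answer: $\frac{i \sqrt{61070}}{5} \approx 49.425 i$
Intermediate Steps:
$Z = 87$
$f = 14$ ($f = 6 - \left(-2 + 6 \left(-1\right)\right) = 6 - \left(-2 - 6\right) = 6 - -8 = 6 + 8 = 14$)
$Q{\left(G,L \right)} = \frac{107}{5} + \frac{G}{5}$ ($Q{\left(G,L \right)} = - \frac{\left(-20 - 87\right) - G}{5} = - \frac{-107 - G}{5} = \frac{107}{5} + \frac{G}{5}$)
$\sqrt{Q{\left(f,13 \right)} - \left(2447 + t{\left(\left(-2\right) 7,-39 \right)}\right)} = \sqrt{\left(\frac{107}{5} + \frac{1}{5} \cdot 14\right) - 2467} = \sqrt{\left(\frac{107}{5} + \frac{14}{5}\right) - 2467} = \sqrt{\frac{121}{5} - 2467} = \sqrt{- \frac{12214}{5}} = \frac{i \sqrt{61070}}{5}$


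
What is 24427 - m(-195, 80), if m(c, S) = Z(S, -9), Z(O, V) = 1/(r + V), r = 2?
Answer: 170990/7 ≈ 24427.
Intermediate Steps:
Z(O, V) = 1/(2 + V)
m(c, S) = -1/7 (m(c, S) = 1/(2 - 9) = 1/(-7) = -1/7)
24427 - m(-195, 80) = 24427 - 1*(-1/7) = 24427 + 1/7 = 170990/7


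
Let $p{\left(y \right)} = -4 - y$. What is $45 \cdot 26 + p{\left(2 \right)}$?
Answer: $1164$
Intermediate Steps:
$45 \cdot 26 + p{\left(2 \right)} = 45 \cdot 26 - 6 = 1170 - 6 = 1164$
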